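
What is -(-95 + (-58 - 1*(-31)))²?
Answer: -14884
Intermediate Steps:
-(-95 + (-58 - 1*(-31)))² = -(-95 + (-58 + 31))² = -(-95 - 27)² = -1*(-122)² = -1*14884 = -14884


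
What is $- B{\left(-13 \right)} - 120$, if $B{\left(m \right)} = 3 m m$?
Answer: $-627$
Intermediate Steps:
$B{\left(m \right)} = 3 m^{2}$
$- B{\left(-13 \right)} - 120 = - 3 \left(-13\right)^{2} - 120 = - 3 \cdot 169 - 120 = \left(-1\right) 507 - 120 = -507 - 120 = -627$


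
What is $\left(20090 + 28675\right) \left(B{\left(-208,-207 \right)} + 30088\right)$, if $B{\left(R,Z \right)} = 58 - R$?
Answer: $1480212810$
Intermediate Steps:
$\left(20090 + 28675\right) \left(B{\left(-208,-207 \right)} + 30088\right) = \left(20090 + 28675\right) \left(\left(58 - -208\right) + 30088\right) = 48765 \left(\left(58 + 208\right) + 30088\right) = 48765 \left(266 + 30088\right) = 48765 \cdot 30354 = 1480212810$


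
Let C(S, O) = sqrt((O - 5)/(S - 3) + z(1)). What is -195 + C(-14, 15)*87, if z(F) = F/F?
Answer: -195 + 87*sqrt(119)/17 ≈ -139.17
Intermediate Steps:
z(F) = 1
C(S, O) = sqrt(1 + (-5 + O)/(-3 + S)) (C(S, O) = sqrt((O - 5)/(S - 3) + 1) = sqrt((-5 + O)/(-3 + S) + 1) = sqrt(1 + (-5 + O)/(-3 + S)))
-195 + C(-14, 15)*87 = -195 + sqrt((-8 + 15 - 14)/(-3 - 14))*87 = -195 + sqrt(-7/(-17))*87 = -195 + sqrt(-1/17*(-7))*87 = -195 + sqrt(7/17)*87 = -195 + (sqrt(119)/17)*87 = -195 + 87*sqrt(119)/17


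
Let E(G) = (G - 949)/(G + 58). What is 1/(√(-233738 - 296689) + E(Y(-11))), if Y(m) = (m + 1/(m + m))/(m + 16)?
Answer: -1778761/55369245532 - 104329*I*√530427/55369245532 ≈ -3.2125e-5 - 0.0013723*I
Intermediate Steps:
Y(m) = (m + 1/(2*m))/(16 + m)
E(G) = (-949 + G)/(58 + G)
1/(√(-233738 - 296689) + E(Y(-11))) = 1/(√(-233738 - 296689) + (-949 + (½ + (-11)²)/((-11)*(16 - 11)))/(58 + (½ + (-11)²)/((-11)*(16 - 11)))) = 1/(√(-530427) + (-949 - 1/11*(½ + 121)/5)/(58 - 1/11*(½ + 121)/5)) = 1/(I*√530427 + (-949 - 1/11*⅕*243/2)/(58 - 1/11*⅕*243/2)) = 1/(I*√530427 + (-949 - 243/110)/(58 - 243/110)) = 1/(I*√530427 - 104633/110/(6137/110)) = 1/(I*√530427 + (110/6137)*(-104633/110)) = 1/(I*√530427 - 5507/323) = 1/(-5507/323 + I*√530427)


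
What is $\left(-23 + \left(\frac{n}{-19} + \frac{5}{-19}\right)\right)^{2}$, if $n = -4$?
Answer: $\frac{191844}{361} \approx 531.42$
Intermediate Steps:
$\left(-23 + \left(\frac{n}{-19} + \frac{5}{-19}\right)\right)^{2} = \left(-23 + \left(- \frac{4}{-19} + \frac{5}{-19}\right)\right)^{2} = \left(-23 + \left(\left(-4\right) \left(- \frac{1}{19}\right) + 5 \left(- \frac{1}{19}\right)\right)\right)^{2} = \left(-23 + \left(\frac{4}{19} - \frac{5}{19}\right)\right)^{2} = \left(-23 - \frac{1}{19}\right)^{2} = \left(- \frac{438}{19}\right)^{2} = \frac{191844}{361}$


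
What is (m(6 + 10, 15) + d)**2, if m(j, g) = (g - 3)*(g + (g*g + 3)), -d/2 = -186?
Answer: 10810944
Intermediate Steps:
d = 372 (d = -2*(-186) = 372)
m(j, g) = (-3 + g)*(3 + g + g**2) (m(j, g) = (-3 + g)*(g + (g**2 + 3)) = (-3 + g)*(g + (3 + g**2)) = (-3 + g)*(3 + g + g**2))
(m(6 + 10, 15) + d)**2 = ((-9 + 15**3 - 2*15**2) + 372)**2 = ((-9 + 3375 - 2*225) + 372)**2 = ((-9 + 3375 - 450) + 372)**2 = (2916 + 372)**2 = 3288**2 = 10810944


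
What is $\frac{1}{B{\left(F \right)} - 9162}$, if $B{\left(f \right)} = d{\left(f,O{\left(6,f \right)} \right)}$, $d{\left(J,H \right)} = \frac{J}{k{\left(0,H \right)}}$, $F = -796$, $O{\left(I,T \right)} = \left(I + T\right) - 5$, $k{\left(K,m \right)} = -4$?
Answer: $- \frac{1}{8963} \approx -0.00011157$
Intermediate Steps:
$O{\left(I,T \right)} = -5 + I + T$
$d{\left(J,H \right)} = - \frac{J}{4}$ ($d{\left(J,H \right)} = \frac{J}{-4} = J \left(- \frac{1}{4}\right) = - \frac{J}{4}$)
$B{\left(f \right)} = - \frac{f}{4}$
$\frac{1}{B{\left(F \right)} - 9162} = \frac{1}{\left(- \frac{1}{4}\right) \left(-796\right) - 9162} = \frac{1}{199 - 9162} = \frac{1}{-8963} = - \frac{1}{8963}$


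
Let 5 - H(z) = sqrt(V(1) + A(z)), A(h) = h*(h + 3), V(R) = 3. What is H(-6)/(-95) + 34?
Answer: 645/19 + sqrt(21)/95 ≈ 33.996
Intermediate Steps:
A(h) = h*(3 + h)
H(z) = 5 - sqrt(3 + z*(3 + z))
H(-6)/(-95) + 34 = (5 - sqrt(3 - 6*(3 - 6)))/(-95) + 34 = -(5 - sqrt(3 - 6*(-3)))/95 + 34 = -(5 - sqrt(3 + 18))/95 + 34 = -(5 - sqrt(21))/95 + 34 = (-1/19 + sqrt(21)/95) + 34 = 645/19 + sqrt(21)/95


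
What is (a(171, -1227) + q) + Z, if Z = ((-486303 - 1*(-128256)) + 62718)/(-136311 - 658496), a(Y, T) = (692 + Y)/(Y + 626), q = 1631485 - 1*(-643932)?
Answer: 1441389256832297/633461179 ≈ 2.2754e+6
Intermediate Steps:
q = 2275417 (q = 1631485 + 643932 = 2275417)
a(Y, T) = (692 + Y)/(626 + Y)
Z = 295329/794807 (Z = ((-486303 + 128256) + 62718)/(-794807) = (-358047 + 62718)*(-1/794807) = -295329*(-1/794807) = 295329/794807 ≈ 0.37157)
(a(171, -1227) + q) + Z = ((692 + 171)/(626 + 171) + 2275417) + 295329/794807 = (863/797 + 2275417) + 295329/794807 = 1813508212/797 + 295329/794807 = 1441389256832297/633461179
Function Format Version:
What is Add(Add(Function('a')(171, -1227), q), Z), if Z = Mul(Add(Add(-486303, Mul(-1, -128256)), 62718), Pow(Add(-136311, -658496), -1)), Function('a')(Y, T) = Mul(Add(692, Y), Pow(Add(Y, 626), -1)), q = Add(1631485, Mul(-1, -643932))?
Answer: Rational(1441389256832297, 633461179) ≈ 2.2754e+6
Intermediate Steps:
q = 2275417 (q = Add(1631485, 643932) = 2275417)
Function('a')(Y, T) = Mul(Pow(Add(626, Y), -1), Add(692, Y)) (Function('a')(Y, T) = Mul(Add(692, Y), Pow(Add(626, Y), -1)) = Mul(Pow(Add(626, Y), -1), Add(692, Y)))
Z = Rational(295329, 794807) (Z = Mul(Add(Add(-486303, 128256), 62718), Pow(-794807, -1)) = Mul(Add(-358047, 62718), Rational(-1, 794807)) = Mul(-295329, Rational(-1, 794807)) = Rational(295329, 794807) ≈ 0.37157)
Add(Add(Function('a')(171, -1227), q), Z) = Add(Add(Mul(Pow(Add(626, 171), -1), Add(692, 171)), 2275417), Rational(295329, 794807)) = Add(Add(Mul(Pow(797, -1), 863), 2275417), Rational(295329, 794807)) = Add(Add(Mul(Rational(1, 797), 863), 2275417), Rational(295329, 794807)) = Add(Add(Rational(863, 797), 2275417), Rational(295329, 794807)) = Add(Rational(1813508212, 797), Rational(295329, 794807)) = Rational(1441389256832297, 633461179)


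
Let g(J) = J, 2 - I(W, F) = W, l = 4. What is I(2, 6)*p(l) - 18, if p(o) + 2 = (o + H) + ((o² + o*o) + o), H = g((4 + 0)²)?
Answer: -18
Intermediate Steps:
I(W, F) = 2 - W
H = 16 (H = (4 + 0)² = 4² = 16)
p(o) = 14 + 2*o + 2*o² (p(o) = -2 + ((o + 16) + ((o² + o*o) + o)) = -2 + ((16 + o) + ((o² + o²) + o)) = -2 + ((16 + o) + (2*o² + o)) = -2 + ((16 + o) + (o + 2*o²)) = -2 + (16 + 2*o + 2*o²) = 14 + 2*o + 2*o²)
I(2, 6)*p(l) - 18 = (2 - 1*2)*(14 + 2*4 + 2*4²) - 18 = (2 - 2)*(14 + 8 + 2*16) - 18 = 0*(14 + 8 + 32) - 18 = 0*54 - 18 = 0 - 18 = -18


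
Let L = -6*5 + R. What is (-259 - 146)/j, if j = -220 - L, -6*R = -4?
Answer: 1215/572 ≈ 2.1241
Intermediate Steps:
R = 2/3 (R = -1/6*(-4) = 2/3 ≈ 0.66667)
L = -88/3 (L = -6*5 + 2/3 = -30 + 2/3 = -88/3 ≈ -29.333)
j = -572/3 (j = -220 - 1*(-88/3) = -220 + 88/3 = -572/3 ≈ -190.67)
(-259 - 146)/j = (-259 - 146)/(-572/3) = -405*(-3/572) = 1215/572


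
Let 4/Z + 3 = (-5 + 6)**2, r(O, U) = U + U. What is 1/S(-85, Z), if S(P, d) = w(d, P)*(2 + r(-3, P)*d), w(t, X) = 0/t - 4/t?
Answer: 1/684 ≈ 0.0014620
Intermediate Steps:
r(O, U) = 2*U
Z = -2 (Z = 4/(-3 + (-5 + 6)**2) = 4/(-3 + 1**2) = 4/(-3 + 1) = 4/(-2) = 4*(-1/2) = -2)
w(t, X) = -4/t (w(t, X) = 0 - 4/t = -4/t)
S(P, d) = -4*(2 + 2*P*d)/d (S(P, d) = (-4/d)*(2 + (2*P)*d) = (-4/d)*(2 + 2*P*d) = -4*(2 + 2*P*d)/d)
1/S(-85, Z) = 1/(-8*(-85) - 8/(-2)) = 1/(680 - 8*(-1/2)) = 1/(680 + 4) = 1/684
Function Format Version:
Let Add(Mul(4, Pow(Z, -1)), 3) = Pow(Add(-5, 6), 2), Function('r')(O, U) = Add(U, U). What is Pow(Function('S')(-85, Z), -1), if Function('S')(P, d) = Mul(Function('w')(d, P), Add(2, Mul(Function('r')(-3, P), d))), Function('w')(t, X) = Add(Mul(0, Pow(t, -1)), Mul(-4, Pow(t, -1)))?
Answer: Rational(1, 684) ≈ 0.0014620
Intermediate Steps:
Function('r')(O, U) = Mul(2, U)
Z = -2 (Z = Mul(4, Pow(Add(-3, Pow(Add(-5, 6), 2)), -1)) = Mul(4, Pow(Add(-3, Pow(1, 2)), -1)) = Mul(4, Pow(Add(-3, 1), -1)) = Mul(4, Pow(-2, -1)) = Mul(4, Rational(-1, 2)) = -2)
Function('w')(t, X) = Mul(-4, Pow(t, -1)) (Function('w')(t, X) = Add(0, Mul(-4, Pow(t, -1))) = Mul(-4, Pow(t, -1)))
Function('S')(P, d) = Mul(-4, Pow(d, -1), Add(2, Mul(2, P, d))) (Function('S')(P, d) = Mul(Mul(-4, Pow(d, -1)), Add(2, Mul(Mul(2, P), d))) = Mul(Mul(-4, Pow(d, -1)), Add(2, Mul(2, P, d))) = Mul(-4, Pow(d, -1), Add(2, Mul(2, P, d))))
Pow(Function('S')(-85, Z), -1) = Pow(Add(Mul(-8, -85), Mul(-8, Pow(-2, -1))), -1) = Pow(Add(680, Mul(-8, Rational(-1, 2))), -1) = Pow(Add(680, 4), -1) = Pow(684, -1) = Rational(1, 684)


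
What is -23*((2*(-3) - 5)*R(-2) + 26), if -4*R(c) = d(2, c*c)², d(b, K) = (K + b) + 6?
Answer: -9706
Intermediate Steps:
d(b, K) = 6 + K + b
R(c) = -(8 + c²)²/4 (R(c) = -(6 + c*c + 2)²/4 = -(6 + c² + 2)²/4 = -(8 + c²)²/4)
-23*((2*(-3) - 5)*R(-2) + 26) = -23*((2*(-3) - 5)*(-(8 + (-2)²)²/4) + 26) = -23*((-6 - 5)*(-(8 + 4)²/4) + 26) = -23*(-(-11)*12²/4 + 26) = -23*(-(-11)*144/4 + 26) = -23*(-11*(-36) + 26) = -23*(396 + 26) = -23*422 = -9706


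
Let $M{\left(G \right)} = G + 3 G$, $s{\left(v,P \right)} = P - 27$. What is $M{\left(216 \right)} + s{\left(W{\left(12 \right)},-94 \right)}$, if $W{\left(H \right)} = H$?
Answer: $743$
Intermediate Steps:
$s{\left(v,P \right)} = -27 + P$ ($s{\left(v,P \right)} = P - 27 = -27 + P$)
$M{\left(G \right)} = 4 G$
$M{\left(216 \right)} + s{\left(W{\left(12 \right)},-94 \right)} = 4 \cdot 216 - 121 = 864 - 121 = 743$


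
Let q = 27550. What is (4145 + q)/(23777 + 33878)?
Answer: 6339/11531 ≈ 0.54974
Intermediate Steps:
(4145 + q)/(23777 + 33878) = (4145 + 27550)/(23777 + 33878) = 31695/57655 = 31695*(1/57655) = 6339/11531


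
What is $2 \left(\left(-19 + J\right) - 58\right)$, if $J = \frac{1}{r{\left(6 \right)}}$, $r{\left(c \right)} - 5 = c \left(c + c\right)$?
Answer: $- \frac{11856}{77} \approx -153.97$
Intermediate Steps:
$r{\left(c \right)} = 5 + 2 c^{2}$ ($r{\left(c \right)} = 5 + c \left(c + c\right) = 5 + c 2 c = 5 + 2 c^{2}$)
$J = \frac{1}{77}$ ($J = \frac{1}{5 + 2 \cdot 6^{2}} = \frac{1}{5 + 2 \cdot 36} = \frac{1}{5 + 72} = \frac{1}{77} \approx 0.012987$)
$2 \left(\left(-19 + J\right) - 58\right) = 2 \left(\left(-19 + \frac{1}{77}\right) - 58\right) = 2 \left(- \frac{1462}{77} - 58\right) = 2 \left(- \frac{5928}{77}\right) = - \frac{11856}{77}$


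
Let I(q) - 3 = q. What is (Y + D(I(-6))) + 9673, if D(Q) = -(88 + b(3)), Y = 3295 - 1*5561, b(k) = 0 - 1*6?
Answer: 7325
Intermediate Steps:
I(q) = 3 + q
b(k) = -6 (b(k) = 0 - 6 = -6)
Y = -2266 (Y = 3295 - 5561 = -2266)
D(Q) = -82 (D(Q) = -(88 - 6) = -1*82 = -82)
(Y + D(I(-6))) + 9673 = (-2266 - 82) + 9673 = -2348 + 9673 = 7325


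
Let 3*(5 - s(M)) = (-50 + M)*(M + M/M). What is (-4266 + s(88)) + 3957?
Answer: -4294/3 ≈ -1431.3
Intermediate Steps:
s(M) = 5 - (1 + M)*(-50 + M)/3 (s(M) = 5 - (-50 + M)*(M + M/M)/3 = 5 - (-50 + M)*(M + 1)/3 = 5 - (-50 + M)*(1 + M)/3 = 5 - (1 + M)*(-50 + M)/3)
(-4266 + s(88)) + 3957 = (-4266 + (65/3 - 1/3*88**2 + (49/3)*88)) + 3957 = (-4266 + (65/3 - 1/3*7744 + 4312/3)) + 3957 = (-4266 + (65/3 - 7744/3 + 4312/3)) + 3957 = (-4266 - 3367/3) + 3957 = -16165/3 + 3957 = -4294/3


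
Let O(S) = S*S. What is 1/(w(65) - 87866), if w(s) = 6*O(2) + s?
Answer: -1/87777 ≈ -1.1393e-5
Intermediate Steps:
O(S) = S²
w(s) = 24 + s (w(s) = 6*2² + s = 6*4 + s = 24 + s)
1/(w(65) - 87866) = 1/((24 + 65) - 87866) = 1/(89 - 87866) = 1/(-87777) = -1/87777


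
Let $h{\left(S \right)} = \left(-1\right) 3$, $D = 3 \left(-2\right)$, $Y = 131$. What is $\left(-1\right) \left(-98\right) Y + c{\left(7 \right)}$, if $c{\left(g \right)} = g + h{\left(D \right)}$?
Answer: $12842$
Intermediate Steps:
$D = -6$
$h{\left(S \right)} = -3$
$c{\left(g \right)} = -3 + g$ ($c{\left(g \right)} = g - 3 = -3 + g$)
$\left(-1\right) \left(-98\right) Y + c{\left(7 \right)} = \left(-1\right) \left(-98\right) 131 + \left(-3 + 7\right) = 98 \cdot 131 + 4 = 12838 + 4 = 12842$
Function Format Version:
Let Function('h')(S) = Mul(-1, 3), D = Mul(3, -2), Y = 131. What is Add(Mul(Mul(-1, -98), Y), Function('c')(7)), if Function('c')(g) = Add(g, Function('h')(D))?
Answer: 12842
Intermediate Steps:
D = -6
Function('h')(S) = -3
Function('c')(g) = Add(-3, g) (Function('c')(g) = Add(g, -3) = Add(-3, g))
Add(Mul(Mul(-1, -98), Y), Function('c')(7)) = Add(Mul(Mul(-1, -98), 131), Add(-3, 7)) = Add(Mul(98, 131), 4) = Add(12838, 4) = 12842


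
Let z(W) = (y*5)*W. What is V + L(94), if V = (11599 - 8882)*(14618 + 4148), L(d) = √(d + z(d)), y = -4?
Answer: 50987222 + I*√1786 ≈ 5.0987e+7 + 42.261*I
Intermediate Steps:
z(W) = -20*W (z(W) = (-4*5)*W = -20*W)
L(d) = √19*√(-d) (L(d) = √(d - 20*d) = √(-19*d) = √19*√(-d))
V = 50987222 (V = 2717*18766 = 50987222)
V + L(94) = 50987222 + √19*√(-1*94) = 50987222 + √19*√(-94) = 50987222 + √19*(I*√94) = 50987222 + I*√1786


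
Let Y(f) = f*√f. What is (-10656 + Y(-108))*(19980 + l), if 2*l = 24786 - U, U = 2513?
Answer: -331577424 - 20163492*I*√3 ≈ -3.3158e+8 - 3.4924e+7*I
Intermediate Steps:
l = 22273/2 (l = (24786 - 1*2513)/2 = (24786 - 2513)/2 = (½)*22273 = 22273/2 ≈ 11137.)
Y(f) = f^(3/2)
(-10656 + Y(-108))*(19980 + l) = (-10656 + (-108)^(3/2))*(19980 + 22273/2) = (-10656 - 648*I*√3)*(62233/2) = -331577424 - 20163492*I*√3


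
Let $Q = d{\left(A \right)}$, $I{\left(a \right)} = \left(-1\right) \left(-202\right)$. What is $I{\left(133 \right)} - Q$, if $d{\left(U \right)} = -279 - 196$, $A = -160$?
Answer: $677$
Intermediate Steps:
$I{\left(a \right)} = 202$
$d{\left(U \right)} = -475$
$Q = -475$
$I{\left(133 \right)} - Q = 202 - -475 = 202 + 475 = 677$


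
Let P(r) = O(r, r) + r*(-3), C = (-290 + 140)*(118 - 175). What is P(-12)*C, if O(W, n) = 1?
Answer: 316350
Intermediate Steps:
C = 8550 (C = -150*(-57) = 8550)
P(r) = 1 - 3*r (P(r) = 1 + r*(-3) = 1 - 3*r)
P(-12)*C = (1 - 3*(-12))*8550 = (1 + 36)*8550 = 37*8550 = 316350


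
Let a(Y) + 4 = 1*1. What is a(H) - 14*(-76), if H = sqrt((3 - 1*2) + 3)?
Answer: 1061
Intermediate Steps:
H = 2 (H = sqrt((3 - 2) + 3) = sqrt(1 + 3) = sqrt(4) = 2)
a(Y) = -3 (a(Y) = -4 + 1*1 = -4 + 1 = -3)
a(H) - 14*(-76) = -3 - 14*(-76) = -3 + 1064 = 1061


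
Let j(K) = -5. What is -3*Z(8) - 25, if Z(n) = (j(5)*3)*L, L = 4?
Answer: 155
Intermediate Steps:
Z(n) = -60 (Z(n) = -5*3*4 = -15*4 = -60)
-3*Z(8) - 25 = -3*(-60) - 25 = 180 - 25 = 155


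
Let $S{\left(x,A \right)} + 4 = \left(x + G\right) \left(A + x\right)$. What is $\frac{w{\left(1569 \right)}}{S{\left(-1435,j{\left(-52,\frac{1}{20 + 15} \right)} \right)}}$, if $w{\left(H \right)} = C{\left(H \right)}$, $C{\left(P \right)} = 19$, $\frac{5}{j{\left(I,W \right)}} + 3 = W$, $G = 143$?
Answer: $\frac{494}{48260941} \approx 1.0236 \cdot 10^{-5}$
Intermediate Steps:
$j{\left(I,W \right)} = \frac{5}{-3 + W}$
$w{\left(H \right)} = 19$
$S{\left(x,A \right)} = -4 + \left(143 + x\right) \left(A + x\right)$ ($S{\left(x,A \right)} = -4 + \left(x + 143\right) \left(A + x\right) = -4 + \left(143 + x\right) \left(A + x\right)$)
$\frac{w{\left(1569 \right)}}{S{\left(-1435,j{\left(-52,\frac{1}{20 + 15} \right)} \right)}} = \frac{19}{-4 + \left(-1435\right)^{2} + 143 \frac{5}{-3 + \frac{1}{20 + 15}} + 143 \left(-1435\right) + \frac{5}{-3 + \frac{1}{20 + 15}} \left(-1435\right)} = \frac{19}{-4 + 2059225 + 143 \frac{5}{-3 + \frac{1}{35}} - 205205 + \frac{5}{-3 + \frac{1}{35}} \left(-1435\right)} = \frac{19}{-4 + 2059225 + 143 \frac{5}{- \frac{104}{35}} - 205205 + \frac{5}{- \frac{104}{35}} \left(-1435\right)} = \frac{19}{-4 + 2059225 + 143 \cdot 5 \left(- \frac{35}{104}\right) - 205205 + 5 \left(- \frac{35}{104}\right) \left(-1435\right)} = \frac{19}{-4 + 2059225 + 143 \left(- \frac{175}{104}\right) - 205205 - - \frac{251125}{104}} = \frac{19}{-4 + 2059225 - \frac{1925}{8} - 205205 + \frac{251125}{104}} = \frac{19}{\frac{48260941}{26}} = 19 \cdot \frac{26}{48260941} = \frac{494}{48260941}$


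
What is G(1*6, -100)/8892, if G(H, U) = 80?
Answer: 20/2223 ≈ 0.0089968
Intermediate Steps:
G(1*6, -100)/8892 = 80/8892 = 80*(1/8892) = 20/2223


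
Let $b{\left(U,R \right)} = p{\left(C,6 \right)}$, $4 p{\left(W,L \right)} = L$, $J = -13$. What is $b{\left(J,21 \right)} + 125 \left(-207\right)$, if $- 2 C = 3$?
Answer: $- \frac{51747}{2} \approx -25874.0$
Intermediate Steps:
$C = - \frac{3}{2}$ ($C = \left(- \frac{1}{2}\right) 3 = - \frac{3}{2} \approx -1.5$)
$p{\left(W,L \right)} = \frac{L}{4}$
$b{\left(U,R \right)} = \frac{3}{2}$ ($b{\left(U,R \right)} = \frac{1}{4} \cdot 6 = \frac{3}{2}$)
$b{\left(J,21 \right)} + 125 \left(-207\right) = \frac{3}{2} + 125 \left(-207\right) = \frac{3}{2} - 25875 = - \frac{51747}{2}$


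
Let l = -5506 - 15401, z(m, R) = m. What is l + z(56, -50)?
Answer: -20851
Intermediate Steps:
l = -20907
l + z(56, -50) = -20907 + 56 = -20851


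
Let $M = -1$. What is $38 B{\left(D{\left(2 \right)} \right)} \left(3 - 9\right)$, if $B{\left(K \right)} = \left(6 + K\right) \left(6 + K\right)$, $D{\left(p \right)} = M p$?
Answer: $-3648$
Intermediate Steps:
$D{\left(p \right)} = - p$
$B{\left(K \right)} = \left(6 + K\right)^{2}$
$38 B{\left(D{\left(2 \right)} \right)} \left(3 - 9\right) = 38 \left(6 - 2\right)^{2} \left(3 - 9\right) = 38 \left(6 - 2\right)^{2} \left(-6\right) = 38 \cdot 4^{2} \left(-6\right) = 38 \cdot 16 \left(-6\right) = 608 \left(-6\right) = -3648$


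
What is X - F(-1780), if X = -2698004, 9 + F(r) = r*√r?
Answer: -2697995 + 3560*I*√445 ≈ -2.698e+6 + 75098.0*I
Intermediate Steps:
F(r) = -9 + r^(3/2) (F(r) = -9 + r*√r = -9 + r^(3/2))
X - F(-1780) = -2698004 - (-9 + (-1780)^(3/2)) = -2698004 - (-9 - 3560*I*√445) = -2698004 + (9 + 3560*I*√445) = -2697995 + 3560*I*√445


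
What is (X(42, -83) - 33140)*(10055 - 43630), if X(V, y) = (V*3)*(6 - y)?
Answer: 736165450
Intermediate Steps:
X(V, y) = 3*V*(6 - y) (X(V, y) = (3*V)*(6 - y) = 3*V*(6 - y))
(X(42, -83) - 33140)*(10055 - 43630) = (3*42*(6 - 1*(-83)) - 33140)*(10055 - 43630) = (3*42*(6 + 83) - 33140)*(-33575) = (3*42*89 - 33140)*(-33575) = (11214 - 33140)*(-33575) = -21926*(-33575) = 736165450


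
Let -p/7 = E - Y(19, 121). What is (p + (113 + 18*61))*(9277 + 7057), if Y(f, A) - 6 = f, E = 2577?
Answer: -272010102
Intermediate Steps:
Y(f, A) = 6 + f
p = -17864 (p = -7*(2577 - (6 + 19)) = -7*(2577 - 1*25) = -7*(2577 - 25) = -7*2552 = -17864)
(p + (113 + 18*61))*(9277 + 7057) = (-17864 + (113 + 18*61))*(9277 + 7057) = (-17864 + (113 + 1098))*16334 = (-17864 + 1211)*16334 = -16653*16334 = -272010102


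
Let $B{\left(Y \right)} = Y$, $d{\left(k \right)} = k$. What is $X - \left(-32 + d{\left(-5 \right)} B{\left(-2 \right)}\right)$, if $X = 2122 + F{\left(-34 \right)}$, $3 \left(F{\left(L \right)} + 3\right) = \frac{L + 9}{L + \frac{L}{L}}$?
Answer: $\frac{211984}{99} \approx 2141.3$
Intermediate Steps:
$F{\left(L \right)} = -3 + \frac{9 + L}{3 \left(1 + L\right)}$ ($F{\left(L \right)} = -3 + \frac{\left(L + 9\right) \frac{1}{L + \frac{L}{L}}}{3} = -3 + \frac{\left(9 + L\right) \frac{1}{L + 1}}{3} = -3 + \frac{\left(9 + L\right) \frac{1}{1 + L}}{3} = -3 + \frac{\frac{1}{1 + L} \left(9 + L\right)}{3} = -3 + \frac{9 + L}{3 \left(1 + L\right)}$)
$X = \frac{209806}{99}$ ($X = 2122 - - \frac{272}{3 + 3 \left(-34\right)} = 2122 - - \frac{272}{3 - 102} = 2122 - - \frac{272}{-99} = 2122 - \left(-272\right) \left(- \frac{1}{99}\right) = 2122 - \frac{272}{99} = \frac{209806}{99} \approx 2119.3$)
$X - \left(-32 + d{\left(-5 \right)} B{\left(-2 \right)}\right) = \frac{209806}{99} - \left(-32 - -10\right) = \frac{209806}{99} - \left(-32 + 10\right) = \frac{209806}{99} - -22 = \frac{209806}{99} + 22 = \frac{211984}{99}$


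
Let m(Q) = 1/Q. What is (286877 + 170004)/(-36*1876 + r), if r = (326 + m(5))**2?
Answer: 11422025/971761 ≈ 11.754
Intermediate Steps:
r = 2660161/25 (r = (326 + 1/5)**2 = (1631/5)**2 = 2660161/25 ≈ 1.0641e+5)
(286877 + 170004)/(-36*1876 + r) = (286877 + 170004)/(-36*1876 + 2660161/25) = 456881/(-67536 + 2660161/25) = 456881/(971761/25) = 456881*(25/971761) = 11422025/971761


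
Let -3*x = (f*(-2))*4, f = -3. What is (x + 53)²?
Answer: 2025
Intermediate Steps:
x = -8 (x = -(-3*(-2))*4/3 = -2*4 = -⅓*24 = -8)
(x + 53)² = (-8 + 53)² = 45² = 2025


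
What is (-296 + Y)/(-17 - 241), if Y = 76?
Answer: 110/129 ≈ 0.85271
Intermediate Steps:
(-296 + Y)/(-17 - 241) = (-296 + 76)/(-17 - 241) = -220/(-258) = -220*(-1/258) = 110/129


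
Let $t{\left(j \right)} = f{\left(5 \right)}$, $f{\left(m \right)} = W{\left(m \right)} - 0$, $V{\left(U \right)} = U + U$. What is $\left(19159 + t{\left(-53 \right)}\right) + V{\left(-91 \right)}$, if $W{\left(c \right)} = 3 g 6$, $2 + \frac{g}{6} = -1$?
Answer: $18653$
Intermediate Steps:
$g = -18$ ($g = -12 + 6 \left(-1\right) = -12 - 6 = -18$)
$W{\left(c \right)} = -324$ ($W{\left(c \right)} = 3 \left(-18\right) 6 = \left(-54\right) 6 = -324$)
$V{\left(U \right)} = 2 U$
$f{\left(m \right)} = -324$ ($f{\left(m \right)} = -324 - 0 = -324 + 0 = -324$)
$t{\left(j \right)} = -324$
$\left(19159 + t{\left(-53 \right)}\right) + V{\left(-91 \right)} = \left(19159 - 324\right) + 2 \left(-91\right) = 18835 - 182 = 18653$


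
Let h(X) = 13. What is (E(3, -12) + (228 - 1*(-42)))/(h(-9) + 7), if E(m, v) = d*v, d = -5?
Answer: 33/2 ≈ 16.500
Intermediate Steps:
E(m, v) = -5*v
(E(3, -12) + (228 - 1*(-42)))/(h(-9) + 7) = (-5*(-12) + (228 - 1*(-42)))/(13 + 7) = (60 + (228 + 42))/20 = (60 + 270)*(1/20) = 330*(1/20) = 33/2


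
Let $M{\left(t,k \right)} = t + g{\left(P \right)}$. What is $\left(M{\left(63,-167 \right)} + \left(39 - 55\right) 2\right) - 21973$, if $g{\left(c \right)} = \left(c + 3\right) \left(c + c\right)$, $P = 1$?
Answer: $-21934$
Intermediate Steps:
$g{\left(c \right)} = 2 c \left(3 + c\right)$ ($g{\left(c \right)} = \left(3 + c\right) 2 c = 2 c \left(3 + c\right)$)
$M{\left(t,k \right)} = 8 + t$ ($M{\left(t,k \right)} = t + 2 \cdot 1 \left(3 + 1\right) = t + 2 \cdot 1 \cdot 4 = t + 8 = 8 + t$)
$\left(M{\left(63,-167 \right)} + \left(39 - 55\right) 2\right) - 21973 = \left(\left(8 + 63\right) + \left(39 - 55\right) 2\right) - 21973 = \left(71 - 32\right) - 21973 = 39 - 21973 = -21934$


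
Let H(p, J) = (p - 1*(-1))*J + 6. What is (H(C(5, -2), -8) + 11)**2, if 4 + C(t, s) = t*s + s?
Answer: 18769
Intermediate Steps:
C(t, s) = -4 + s + s*t (C(t, s) = -4 + (t*s + s) = -4 + (s*t + s) = -4 + (s + s*t) = -4 + s + s*t)
H(p, J) = 6 + J*(1 + p) (H(p, J) = (p + 1)*J + 6 = (1 + p)*J + 6 = J*(1 + p) + 6 = 6 + J*(1 + p))
(H(C(5, -2), -8) + 11)**2 = ((6 - 8 - 8*(-4 - 2 - 2*5)) + 11)**2 = ((6 - 8 - 8*(-4 - 2 - 10)) + 11)**2 = ((6 - 8 - 8*(-16)) + 11)**2 = ((6 - 8 + 128) + 11)**2 = (126 + 11)**2 = 137**2 = 18769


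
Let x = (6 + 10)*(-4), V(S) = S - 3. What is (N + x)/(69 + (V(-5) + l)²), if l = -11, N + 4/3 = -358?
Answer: -127/129 ≈ -0.98450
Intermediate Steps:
N = -1078/3 (N = -4/3 - 358 = -1078/3 ≈ -359.33)
V(S) = -3 + S
x = -64 (x = 16*(-4) = -64)
(N + x)/(69 + (V(-5) + l)²) = (-1078/3 - 64)/(69 + ((-3 - 5) - 11)²) = -1270/(3*(69 + (-8 - 11)²)) = -1270/(3*(69 + (-19)²)) = -1270/(3*(69 + 361)) = -1270/3/430 = -1270/3*1/430 = -127/129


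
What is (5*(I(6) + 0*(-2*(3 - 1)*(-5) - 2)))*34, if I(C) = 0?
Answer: 0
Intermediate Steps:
(5*(I(6) + 0*(-2*(3 - 1)*(-5) - 2)))*34 = (5*(0 + 0*(-2*(3 - 1)*(-5) - 2)))*34 = (5*(0 + 0*(-2*2*(-5) - 2)))*34 = (5*(0 + 0*(-4*(-5) - 2)))*34 = (5*(0 + 0*(20 - 2)))*34 = (5*(0 + 0*18))*34 = (5*(0 + 0))*34 = (5*0)*34 = 0*34 = 0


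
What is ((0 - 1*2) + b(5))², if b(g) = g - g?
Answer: 4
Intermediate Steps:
b(g) = 0
((0 - 1*2) + b(5))² = ((0 - 1*2) + 0)² = ((0 - 2) + 0)² = (-2 + 0)² = (-2)² = 4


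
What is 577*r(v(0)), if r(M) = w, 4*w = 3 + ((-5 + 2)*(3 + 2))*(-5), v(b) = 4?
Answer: 22503/2 ≈ 11252.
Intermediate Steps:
w = 39/2 (w = (3 + ((-5 + 2)*(3 + 2))*(-5))/4 = (3 - 3*5*(-5))/4 = (3 - 15*(-5))/4 = (3 + 75)/4 = (¼)*78 = 39/2 ≈ 19.500)
r(M) = 39/2
577*r(v(0)) = 577*(39/2) = 22503/2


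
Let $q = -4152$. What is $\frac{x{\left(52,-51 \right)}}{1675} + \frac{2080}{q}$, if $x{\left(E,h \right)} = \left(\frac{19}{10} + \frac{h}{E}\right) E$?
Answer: $- \frac{2053459}{4346625} \approx -0.47243$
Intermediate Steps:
$x{\left(E,h \right)} = E \left(\frac{19}{10} + \frac{h}{E}\right)$ ($x{\left(E,h \right)} = \left(19 \cdot \frac{1}{10} + \frac{h}{E}\right) E = \left(\frac{19}{10} + \frac{h}{E}\right) E = E \left(\frac{19}{10} + \frac{h}{E}\right)$)
$\frac{x{\left(52,-51 \right)}}{1675} + \frac{2080}{q} = \frac{-51 + \frac{19}{10} \cdot 52}{1675} + \frac{2080}{-4152} = \left(-51 + \frac{494}{5}\right) \frac{1}{1675} + 2080 \left(- \frac{1}{4152}\right) = \frac{239}{5} \cdot \frac{1}{1675} - \frac{260}{519} = \frac{239}{8375} - \frac{260}{519} = - \frac{2053459}{4346625}$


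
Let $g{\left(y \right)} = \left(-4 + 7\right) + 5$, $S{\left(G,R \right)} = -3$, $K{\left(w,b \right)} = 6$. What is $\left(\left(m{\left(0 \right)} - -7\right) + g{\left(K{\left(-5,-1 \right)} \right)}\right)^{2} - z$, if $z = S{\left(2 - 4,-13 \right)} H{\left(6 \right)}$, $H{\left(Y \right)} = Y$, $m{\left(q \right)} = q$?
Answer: $243$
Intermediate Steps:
$g{\left(y \right)} = 8$ ($g{\left(y \right)} = 3 + 5 = 8$)
$z = -18$ ($z = \left(-3\right) 6 = -18$)
$\left(\left(m{\left(0 \right)} - -7\right) + g{\left(K{\left(-5,-1 \right)} \right)}\right)^{2} - z = \left(\left(0 - -7\right) + 8\right)^{2} - -18 = \left(\left(0 + 7\right) + 8\right)^{2} + 18 = \left(7 + 8\right)^{2} + 18 = 15^{2} + 18 = 225 + 18 = 243$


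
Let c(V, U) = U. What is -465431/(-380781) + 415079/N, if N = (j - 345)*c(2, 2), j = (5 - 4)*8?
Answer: -157740496205/256646394 ≈ -614.62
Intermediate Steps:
j = 8 (j = 1*8 = 8)
N = -674 (N = (8 - 345)*2 = -337*2 = -674)
-465431/(-380781) + 415079/N = -465431/(-380781) + 415079/(-674) = -465431*(-1/380781) + 415079*(-1/674) = 465431/380781 - 415079/674 = -157740496205/256646394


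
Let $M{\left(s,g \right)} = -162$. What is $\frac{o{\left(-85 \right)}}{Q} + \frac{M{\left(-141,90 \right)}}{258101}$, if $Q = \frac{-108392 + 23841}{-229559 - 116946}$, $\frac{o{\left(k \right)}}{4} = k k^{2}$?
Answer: $- \frac{219692869541479762}{21822697651} \approx -1.0067 \cdot 10^{7}$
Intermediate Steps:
$o{\left(k \right)} = 4 k^{3}$ ($o{\left(k \right)} = 4 k k^{2} = 4 k^{3}$)
$Q = \frac{84551}{346505}$ ($Q = - \frac{84551}{-346505} = \left(-84551\right) \left(- \frac{1}{346505}\right) = \frac{84551}{346505} \approx 0.24401$)
$\frac{o{\left(-85 \right)}}{Q} + \frac{M{\left(-141,90 \right)}}{258101} = \frac{4 \left(-85\right)^{3}}{\frac{84551}{346505}} - \frac{162}{258101} = 4 \left(-614125\right) \frac{346505}{84551} - \frac{162}{258101} = \left(-2456500\right) \frac{346505}{84551} - \frac{162}{258101} = - \frac{851189532500}{84551} - \frac{162}{258101} = - \frac{219692869541479762}{21822697651}$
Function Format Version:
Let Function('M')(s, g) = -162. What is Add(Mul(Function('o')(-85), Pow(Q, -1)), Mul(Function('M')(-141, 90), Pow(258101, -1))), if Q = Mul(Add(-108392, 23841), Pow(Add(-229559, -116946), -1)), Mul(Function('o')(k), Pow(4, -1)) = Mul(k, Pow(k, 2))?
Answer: Rational(-219692869541479762, 21822697651) ≈ -1.0067e+7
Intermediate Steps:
Function('o')(k) = Mul(4, Pow(k, 3)) (Function('o')(k) = Mul(4, Mul(k, Pow(k, 2))) = Mul(4, Pow(k, 3)))
Q = Rational(84551, 346505) (Q = Mul(-84551, Pow(-346505, -1)) = Mul(-84551, Rational(-1, 346505)) = Rational(84551, 346505) ≈ 0.24401)
Add(Mul(Function('o')(-85), Pow(Q, -1)), Mul(Function('M')(-141, 90), Pow(258101, -1))) = Add(Mul(Mul(4, Pow(-85, 3)), Pow(Rational(84551, 346505), -1)), Mul(-162, Pow(258101, -1))) = Add(Mul(Mul(4, -614125), Rational(346505, 84551)), Mul(-162, Rational(1, 258101))) = Add(Mul(-2456500, Rational(346505, 84551)), Rational(-162, 258101)) = Add(Rational(-851189532500, 84551), Rational(-162, 258101)) = Rational(-219692869541479762, 21822697651)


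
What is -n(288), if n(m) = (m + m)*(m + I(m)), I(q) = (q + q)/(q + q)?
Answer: -166464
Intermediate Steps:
I(q) = 1 (I(q) = (2*q)/((2*q)) = (2*q)*(1/(2*q)) = 1)
n(m) = 2*m*(1 + m) (n(m) = (m + m)*(m + 1) = (2*m)*(1 + m) = 2*m*(1 + m))
-n(288) = -2*288*(1 + 288) = -2*288*289 = -1*166464 = -166464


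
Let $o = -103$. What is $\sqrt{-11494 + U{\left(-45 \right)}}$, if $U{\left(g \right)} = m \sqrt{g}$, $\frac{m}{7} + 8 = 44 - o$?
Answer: $\sqrt{-11494 + 2919 i \sqrt{5}} \approx 29.36 + 111.16 i$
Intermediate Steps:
$m = 973$ ($m = -56 + 7 \left(44 - -103\right) = -56 + 7 \left(44 + 103\right) = -56 + 7 \cdot 147 = -56 + 1029 = 973$)
$U{\left(g \right)} = 973 \sqrt{g}$
$\sqrt{-11494 + U{\left(-45 \right)}} = \sqrt{-11494 + 973 \sqrt{-45}} = \sqrt{-11494 + 973 \cdot 3 i \sqrt{5}} = \sqrt{-11494 + 2919 i \sqrt{5}}$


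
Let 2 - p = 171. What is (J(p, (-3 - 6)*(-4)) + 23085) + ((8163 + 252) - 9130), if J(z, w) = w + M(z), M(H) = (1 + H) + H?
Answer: 22069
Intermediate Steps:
M(H) = 1 + 2*H
p = -169 (p = 2 - 1*171 = 2 - 171 = -169)
J(z, w) = 1 + w + 2*z (J(z, w) = w + (1 + 2*z) = 1 + w + 2*z)
(J(p, (-3 - 6)*(-4)) + 23085) + ((8163 + 252) - 9130) = ((1 + (-3 - 6)*(-4) + 2*(-169)) + 23085) + ((8163 + 252) - 9130) = ((1 - 9*(-4) - 338) + 23085) + (8415 - 9130) = ((1 + 36 - 338) + 23085) - 715 = (-301 + 23085) - 715 = 22784 - 715 = 22069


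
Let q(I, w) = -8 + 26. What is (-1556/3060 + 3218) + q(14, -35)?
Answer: 2475151/765 ≈ 3235.5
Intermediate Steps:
q(I, w) = 18
(-1556/3060 + 3218) + q(14, -35) = (-1556/3060 + 3218) + 18 = (-1556*1/3060 + 3218) + 18 = (-389/765 + 3218) + 18 = 2461381/765 + 18 = 2475151/765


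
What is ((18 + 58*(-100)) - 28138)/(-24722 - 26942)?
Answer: 2120/3229 ≈ 0.65655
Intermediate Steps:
((18 + 58*(-100)) - 28138)/(-24722 - 26942) = ((18 - 5800) - 28138)/(-51664) = (-5782 - 28138)*(-1/51664) = -33920*(-1/51664) = 2120/3229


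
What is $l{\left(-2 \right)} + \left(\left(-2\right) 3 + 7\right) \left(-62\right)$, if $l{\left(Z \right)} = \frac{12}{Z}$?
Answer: $-68$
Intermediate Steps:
$l{\left(-2 \right)} + \left(\left(-2\right) 3 + 7\right) \left(-62\right) = \frac{12}{-2} + \left(\left(-2\right) 3 + 7\right) \left(-62\right) = 12 \left(- \frac{1}{2}\right) + \left(-6 + 7\right) \left(-62\right) = -6 + 1 \left(-62\right) = -6 - 62 = -68$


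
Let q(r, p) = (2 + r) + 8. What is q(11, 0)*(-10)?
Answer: -210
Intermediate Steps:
q(r, p) = 10 + r
q(11, 0)*(-10) = (10 + 11)*(-10) = 21*(-10) = -210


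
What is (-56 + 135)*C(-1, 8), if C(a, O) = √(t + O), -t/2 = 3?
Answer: 79*√2 ≈ 111.72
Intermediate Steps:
t = -6 (t = -2*3 = -6)
C(a, O) = √(-6 + O)
(-56 + 135)*C(-1, 8) = (-56 + 135)*√(-6 + 8) = 79*√2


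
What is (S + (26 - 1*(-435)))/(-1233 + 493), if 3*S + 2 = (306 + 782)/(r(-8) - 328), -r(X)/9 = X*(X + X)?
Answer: -255349/410700 ≈ -0.62174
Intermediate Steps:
r(X) = -18*X² (r(X) = -9*X*(X + X) = -9*X*2*X = -18*X²)
S = -506/555 (S = -⅔ + ((306 + 782)/(-18*(-8)² - 328))/3 = -⅔ + (1088/(-18*64 - 328))/3 = -⅔ + (1088/(-1152 - 328))/3 = -⅔ + (1088/(-1480))/3 = -⅔ + (1088*(-1/1480))/3 = -⅔ + (⅓)*(-136/185) = -⅔ - 136/555 = -506/555 ≈ -0.91171)
(S + (26 - 1*(-435)))/(-1233 + 493) = (-506/555 + (26 - 1*(-435)))/(-1233 + 493) = (-506/555 + (26 + 435))/(-740) = (-506/555 + 461)*(-1/740) = (255349/555)*(-1/740) = -255349/410700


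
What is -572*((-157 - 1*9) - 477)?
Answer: 367796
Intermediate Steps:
-572*((-157 - 1*9) - 477) = -572*((-157 - 9) - 477) = -572*(-166 - 477) = -572*(-643) = 367796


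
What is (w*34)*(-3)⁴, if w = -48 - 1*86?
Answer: -369036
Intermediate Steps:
w = -134 (w = -48 - 86 = -134)
(w*34)*(-3)⁴ = -134*34*(-3)⁴ = -4556*81 = -369036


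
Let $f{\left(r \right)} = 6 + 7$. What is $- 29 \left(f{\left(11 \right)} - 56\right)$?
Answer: $1247$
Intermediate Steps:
$f{\left(r \right)} = 13$
$- 29 \left(f{\left(11 \right)} - 56\right) = - 29 \left(13 - 56\right) = \left(-29\right) \left(-43\right) = 1247$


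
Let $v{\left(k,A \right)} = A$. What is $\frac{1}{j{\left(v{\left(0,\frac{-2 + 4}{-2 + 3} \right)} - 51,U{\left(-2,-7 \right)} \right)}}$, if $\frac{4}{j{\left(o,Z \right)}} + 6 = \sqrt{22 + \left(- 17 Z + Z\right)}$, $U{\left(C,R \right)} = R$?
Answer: $- \frac{3}{2} + \frac{\sqrt{134}}{4} \approx 1.394$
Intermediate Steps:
$j{\left(o,Z \right)} = \frac{4}{-6 + \sqrt{22 - 16 Z}}$ ($j{\left(o,Z \right)} = \frac{4}{-6 + \sqrt{22 + \left(- 17 Z + Z\right)}} = \frac{4}{-6 + \sqrt{22 - 16 Z}}$)
$\frac{1}{j{\left(v{\left(0,\frac{-2 + 4}{-2 + 3} \right)} - 51,U{\left(-2,-7 \right)} \right)}} = \frac{1}{4 \frac{1}{-6 + \sqrt{2} \sqrt{11 - -56}}} = \frac{1}{4 \frac{1}{-6 + \sqrt{2} \sqrt{11 + 56}}} = \frac{1}{4 \frac{1}{-6 + \sqrt{2} \sqrt{67}}} = \frac{1}{4 \frac{1}{-6 + \sqrt{134}}} = - \frac{3}{2} + \frac{\sqrt{134}}{4}$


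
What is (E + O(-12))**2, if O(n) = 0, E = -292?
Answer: 85264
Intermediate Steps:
(E + O(-12))**2 = (-292 + 0)**2 = (-292)**2 = 85264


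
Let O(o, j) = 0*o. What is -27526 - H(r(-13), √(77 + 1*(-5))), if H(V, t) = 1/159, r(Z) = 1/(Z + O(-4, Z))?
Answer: -4376635/159 ≈ -27526.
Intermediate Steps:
O(o, j) = 0
r(Z) = 1/Z (r(Z) = 1/(Z + 0) = 1/Z)
H(V, t) = 1/159
-27526 - H(r(-13), √(77 + 1*(-5))) = -27526 - 1*1/159 = -27526 - 1/159 = -4376635/159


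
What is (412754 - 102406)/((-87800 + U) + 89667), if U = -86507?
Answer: -77587/21160 ≈ -3.6667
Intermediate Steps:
(412754 - 102406)/((-87800 + U) + 89667) = (412754 - 102406)/((-87800 - 86507) + 89667) = 310348/(-174307 + 89667) = 310348/(-84640) = 310348*(-1/84640) = -77587/21160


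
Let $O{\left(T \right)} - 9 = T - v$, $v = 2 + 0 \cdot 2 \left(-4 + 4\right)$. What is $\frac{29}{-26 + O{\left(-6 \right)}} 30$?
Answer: $- \frac{174}{5} \approx -34.8$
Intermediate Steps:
$v = 2$ ($v = 2 + 0 \cdot 2 \cdot 0 = 2 + 0 \cdot 0 = 2 + 0 = 2$)
$O{\left(T \right)} = 7 + T$ ($O{\left(T \right)} = 9 + \left(T - 2\right) = 9 + \left(-2 + T\right) = 7 + T$)
$\frac{29}{-26 + O{\left(-6 \right)}} 30 = \frac{29}{-26 + \left(7 - 6\right)} 30 = \frac{29}{-26 + 1} \cdot 30 = \frac{29}{-25} \cdot 30 = 29 \left(- \frac{1}{25}\right) 30 = \left(- \frac{29}{25}\right) 30 = - \frac{174}{5}$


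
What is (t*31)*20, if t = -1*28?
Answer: -17360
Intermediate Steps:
t = -28
(t*31)*20 = -28*31*20 = -868*20 = -17360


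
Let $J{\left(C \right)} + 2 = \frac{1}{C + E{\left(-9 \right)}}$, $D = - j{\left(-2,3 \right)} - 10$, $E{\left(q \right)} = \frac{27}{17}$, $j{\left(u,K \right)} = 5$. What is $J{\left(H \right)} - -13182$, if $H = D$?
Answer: $\frac{3005023}{228} \approx 13180.0$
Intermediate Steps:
$E{\left(q \right)} = \frac{27}{17}$ ($E{\left(q \right)} = 27 \cdot \frac{1}{17} = \frac{27}{17}$)
$D = -15$ ($D = \left(-1\right) 5 - 10 = -5 - 10 = -15$)
$H = -15$
$J{\left(C \right)} = -2 + \frac{1}{\frac{27}{17} + C}$ ($J{\left(C \right)} = -2 + \frac{1}{C + \frac{27}{17}} = -2 + \frac{1}{\frac{27}{17} + C}$)
$J{\left(H \right)} - -13182 = \frac{-37 - -510}{27 + 17 \left(-15\right)} - -13182 = \frac{-37 + 510}{27 - 255} + 13182 = \frac{1}{-228} \cdot 473 + 13182 = \left(- \frac{1}{228}\right) 473 + 13182 = - \frac{473}{228} + 13182 = \frac{3005023}{228}$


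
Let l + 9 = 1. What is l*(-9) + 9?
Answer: 81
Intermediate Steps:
l = -8 (l = -9 + 1 = -8)
l*(-9) + 9 = -8*(-9) + 9 = 72 + 9 = 81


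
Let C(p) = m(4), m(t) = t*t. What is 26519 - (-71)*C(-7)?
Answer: 27655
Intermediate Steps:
m(t) = t²
C(p) = 16 (C(p) = 4² = 16)
26519 - (-71)*C(-7) = 26519 - (-71)*16 = 26519 - 1*(-1136) = 26519 + 1136 = 27655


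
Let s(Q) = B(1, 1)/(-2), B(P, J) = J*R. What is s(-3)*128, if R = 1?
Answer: -64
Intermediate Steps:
B(P, J) = J (B(P, J) = J*1 = J)
s(Q) = -1/2 (s(Q) = 1/(-2) = 1*(-1/2) = -1/2)
s(-3)*128 = -1/2*128 = -64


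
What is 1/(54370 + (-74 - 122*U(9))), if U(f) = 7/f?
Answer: 9/487810 ≈ 1.8450e-5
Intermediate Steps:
1/(54370 + (-74 - 122*U(9))) = 1/(54370 + (-74 - 854/9)) = 1/(54370 - 1520/9) = 1/(487810/9) = 9/487810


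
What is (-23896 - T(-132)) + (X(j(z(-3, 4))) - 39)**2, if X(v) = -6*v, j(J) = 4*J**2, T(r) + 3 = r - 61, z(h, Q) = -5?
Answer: 384621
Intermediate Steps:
T(r) = -64 + r (T(r) = -3 + (r - 61) = -3 + (-61 + r) = -64 + r)
(-23896 - T(-132)) + (X(j(z(-3, 4))) - 39)**2 = (-23896 - (-64 - 132)) + (-24*(-5)**2 - 39)**2 = (-23896 - 1*(-196)) + (-24*25 - 39)**2 = (-23896 + 196) + (-6*100 - 39)**2 = -23700 + (-600 - 39)**2 = -23700 + (-639)**2 = -23700 + 408321 = 384621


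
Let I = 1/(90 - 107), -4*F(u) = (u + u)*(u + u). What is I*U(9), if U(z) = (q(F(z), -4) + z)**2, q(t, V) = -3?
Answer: -36/17 ≈ -2.1176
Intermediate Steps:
F(u) = -u**2 (F(u) = -(u + u)*(u + u)/4 = -2*u*2*u/4 = -u**2)
I = -1/17 (I = 1/(-17) = -1/17 ≈ -0.058824)
U(z) = (-3 + z)**2
I*U(9) = -(-3 + 9)**2/17 = -1/17*6**2 = -1/17*36 = -36/17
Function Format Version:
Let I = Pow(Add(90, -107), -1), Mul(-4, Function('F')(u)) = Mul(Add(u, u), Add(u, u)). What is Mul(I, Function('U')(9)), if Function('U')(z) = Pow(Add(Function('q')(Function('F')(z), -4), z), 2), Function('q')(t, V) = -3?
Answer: Rational(-36, 17) ≈ -2.1176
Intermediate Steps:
Function('F')(u) = Mul(-1, Pow(u, 2)) (Function('F')(u) = Mul(Rational(-1, 4), Mul(Add(u, u), Add(u, u))) = Mul(Rational(-1, 4), Mul(Mul(2, u), Mul(2, u))) = Mul(Rational(-1, 4), Mul(4, Pow(u, 2))) = Mul(-1, Pow(u, 2)))
I = Rational(-1, 17) (I = Pow(-17, -1) = Rational(-1, 17) ≈ -0.058824)
Function('U')(z) = Pow(Add(-3, z), 2)
Mul(I, Function('U')(9)) = Mul(Rational(-1, 17), Pow(Add(-3, 9), 2)) = Mul(Rational(-1, 17), Pow(6, 2)) = Mul(Rational(-1, 17), 36) = Rational(-36, 17)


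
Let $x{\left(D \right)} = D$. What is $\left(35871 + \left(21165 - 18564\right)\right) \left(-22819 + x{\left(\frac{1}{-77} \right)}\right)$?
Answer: $- \frac{9656823744}{11} \approx -8.7789 \cdot 10^{8}$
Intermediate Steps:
$\left(35871 + \left(21165 - 18564\right)\right) \left(-22819 + x{\left(\frac{1}{-77} \right)}\right) = \left(35871 + \left(21165 - 18564\right)\right) \left(-22819 + \frac{1}{-77}\right) = \left(35871 + \left(21165 - 18564\right)\right) \left(-22819 - \frac{1}{77}\right) = \left(35871 + 2601\right) \left(- \frac{1757064}{77}\right) = 38472 \left(- \frac{1757064}{77}\right) = - \frac{9656823744}{11}$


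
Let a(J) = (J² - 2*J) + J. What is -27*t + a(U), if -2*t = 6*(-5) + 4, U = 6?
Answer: -321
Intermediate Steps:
t = 13 (t = -(6*(-5) + 4)/2 = -(-30 + 4)/2 = -½*(-26) = 13)
a(J) = J² - J
-27*t + a(U) = -27*13 + 6*(-1 + 6) = -351 + 6*5 = -351 + 30 = -321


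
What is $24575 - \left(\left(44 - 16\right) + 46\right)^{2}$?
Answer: $19099$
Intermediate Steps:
$24575 - \left(\left(44 - 16\right) + 46\right)^{2} = 24575 - \left(28 + 46\right)^{2} = 24575 - 74^{2} = 24575 - 5476 = 19099$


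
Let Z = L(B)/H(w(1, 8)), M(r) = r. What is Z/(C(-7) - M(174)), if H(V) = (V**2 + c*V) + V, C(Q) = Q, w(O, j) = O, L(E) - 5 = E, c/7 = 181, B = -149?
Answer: 16/25521 ≈ 0.00062693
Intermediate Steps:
c = 1267 (c = 7*181 = 1267)
L(E) = 5 + E
H(V) = V**2 + 1268*V (H(V) = (V**2 + 1267*V) + V = V**2 + 1268*V)
Z = -16/141 (Z = (5 - 149)/((1*(1268 + 1))) = -144/(1*1269) = -144/1269 = -144*1/1269 = -16/141 ≈ -0.11348)
Z/(C(-7) - M(174)) = -16/(141*(-7 - 1*174)) = -16/(141*(-7 - 174)) = -16/141/(-181) = -16/141*(-1/181) = 16/25521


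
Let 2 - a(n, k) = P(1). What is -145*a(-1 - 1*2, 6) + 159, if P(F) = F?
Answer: 14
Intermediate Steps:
a(n, k) = 1 (a(n, k) = 2 - 1*1 = 2 - 1 = 1)
-145*a(-1 - 1*2, 6) + 159 = -145*1 + 159 = -145 + 159 = 14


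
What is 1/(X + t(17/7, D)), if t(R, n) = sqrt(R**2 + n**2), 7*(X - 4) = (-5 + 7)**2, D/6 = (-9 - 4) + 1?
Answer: -32/36183 + sqrt(254305)/36183 ≈ 0.013053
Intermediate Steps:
D = -72 (D = 6*((-9 - 4) + 1) = 6*(-13 + 1) = 6*(-12) = -72)
X = 32/7 (X = 4 + (-5 + 7)**2/7 = 4 + (1/7)*2**2 = 4 + (1/7)*4 = 4 + 4/7 = 32/7 ≈ 4.5714)
1/(X + t(17/7, D)) = 1/(32/7 + sqrt((17/7)**2 + (-72)**2)) = 1/(32/7 + sqrt((17*(1/7))**2 + 5184)) = 1/(32/7 + sqrt((17/7)**2 + 5184)) = 1/(32/7 + sqrt(289/49 + 5184)) = 1/(32/7 + sqrt(254305/49)) = 1/(32/7 + sqrt(254305)/7)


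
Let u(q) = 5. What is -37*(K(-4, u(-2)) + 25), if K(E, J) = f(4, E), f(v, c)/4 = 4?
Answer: -1517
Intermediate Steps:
f(v, c) = 16 (f(v, c) = 4*4 = 16)
K(E, J) = 16
-37*(K(-4, u(-2)) + 25) = -37*(16 + 25) = -37*41 = -1517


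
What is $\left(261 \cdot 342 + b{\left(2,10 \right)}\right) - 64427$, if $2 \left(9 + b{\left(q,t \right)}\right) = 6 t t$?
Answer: $25126$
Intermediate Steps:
$b{\left(q,t \right)} = -9 + 3 t^{2}$ ($b{\left(q,t \right)} = -9 + \frac{6 t t}{2} = -9 + \frac{6 t^{2}}{2} = -9 + 3 t^{2}$)
$\left(261 \cdot 342 + b{\left(2,10 \right)}\right) - 64427 = \left(261 \cdot 342 - \left(9 - 3 \cdot 10^{2}\right)\right) - 64427 = \left(89262 + \left(-9 + 3 \cdot 100\right)\right) - 64427 = \left(89262 + \left(-9 + 300\right)\right) - 64427 = \left(89262 + 291\right) - 64427 = 89553 - 64427 = 25126$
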